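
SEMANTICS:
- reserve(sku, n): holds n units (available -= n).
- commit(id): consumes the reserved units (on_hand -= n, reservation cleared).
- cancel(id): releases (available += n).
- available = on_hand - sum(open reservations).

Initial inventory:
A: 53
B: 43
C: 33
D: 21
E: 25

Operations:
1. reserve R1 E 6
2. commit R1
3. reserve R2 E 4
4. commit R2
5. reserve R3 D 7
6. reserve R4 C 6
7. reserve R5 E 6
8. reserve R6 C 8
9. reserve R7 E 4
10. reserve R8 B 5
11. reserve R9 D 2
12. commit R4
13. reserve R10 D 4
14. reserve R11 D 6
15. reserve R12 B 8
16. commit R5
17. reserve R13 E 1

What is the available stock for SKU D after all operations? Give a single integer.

Answer: 2

Derivation:
Step 1: reserve R1 E 6 -> on_hand[A=53 B=43 C=33 D=21 E=25] avail[A=53 B=43 C=33 D=21 E=19] open={R1}
Step 2: commit R1 -> on_hand[A=53 B=43 C=33 D=21 E=19] avail[A=53 B=43 C=33 D=21 E=19] open={}
Step 3: reserve R2 E 4 -> on_hand[A=53 B=43 C=33 D=21 E=19] avail[A=53 B=43 C=33 D=21 E=15] open={R2}
Step 4: commit R2 -> on_hand[A=53 B=43 C=33 D=21 E=15] avail[A=53 B=43 C=33 D=21 E=15] open={}
Step 5: reserve R3 D 7 -> on_hand[A=53 B=43 C=33 D=21 E=15] avail[A=53 B=43 C=33 D=14 E=15] open={R3}
Step 6: reserve R4 C 6 -> on_hand[A=53 B=43 C=33 D=21 E=15] avail[A=53 B=43 C=27 D=14 E=15] open={R3,R4}
Step 7: reserve R5 E 6 -> on_hand[A=53 B=43 C=33 D=21 E=15] avail[A=53 B=43 C=27 D=14 E=9] open={R3,R4,R5}
Step 8: reserve R6 C 8 -> on_hand[A=53 B=43 C=33 D=21 E=15] avail[A=53 B=43 C=19 D=14 E=9] open={R3,R4,R5,R6}
Step 9: reserve R7 E 4 -> on_hand[A=53 B=43 C=33 D=21 E=15] avail[A=53 B=43 C=19 D=14 E=5] open={R3,R4,R5,R6,R7}
Step 10: reserve R8 B 5 -> on_hand[A=53 B=43 C=33 D=21 E=15] avail[A=53 B=38 C=19 D=14 E=5] open={R3,R4,R5,R6,R7,R8}
Step 11: reserve R9 D 2 -> on_hand[A=53 B=43 C=33 D=21 E=15] avail[A=53 B=38 C=19 D=12 E=5] open={R3,R4,R5,R6,R7,R8,R9}
Step 12: commit R4 -> on_hand[A=53 B=43 C=27 D=21 E=15] avail[A=53 B=38 C=19 D=12 E=5] open={R3,R5,R6,R7,R8,R9}
Step 13: reserve R10 D 4 -> on_hand[A=53 B=43 C=27 D=21 E=15] avail[A=53 B=38 C=19 D=8 E=5] open={R10,R3,R5,R6,R7,R8,R9}
Step 14: reserve R11 D 6 -> on_hand[A=53 B=43 C=27 D=21 E=15] avail[A=53 B=38 C=19 D=2 E=5] open={R10,R11,R3,R5,R6,R7,R8,R9}
Step 15: reserve R12 B 8 -> on_hand[A=53 B=43 C=27 D=21 E=15] avail[A=53 B=30 C=19 D=2 E=5] open={R10,R11,R12,R3,R5,R6,R7,R8,R9}
Step 16: commit R5 -> on_hand[A=53 B=43 C=27 D=21 E=9] avail[A=53 B=30 C=19 D=2 E=5] open={R10,R11,R12,R3,R6,R7,R8,R9}
Step 17: reserve R13 E 1 -> on_hand[A=53 B=43 C=27 D=21 E=9] avail[A=53 B=30 C=19 D=2 E=4] open={R10,R11,R12,R13,R3,R6,R7,R8,R9}
Final available[D] = 2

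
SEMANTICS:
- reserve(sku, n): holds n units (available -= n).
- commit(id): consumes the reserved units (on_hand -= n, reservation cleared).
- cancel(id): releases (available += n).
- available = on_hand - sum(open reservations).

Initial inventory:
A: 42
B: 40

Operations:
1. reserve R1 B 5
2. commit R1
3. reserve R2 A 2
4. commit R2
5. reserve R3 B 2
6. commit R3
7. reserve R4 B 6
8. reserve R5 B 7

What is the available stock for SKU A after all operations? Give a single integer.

Answer: 40

Derivation:
Step 1: reserve R1 B 5 -> on_hand[A=42 B=40] avail[A=42 B=35] open={R1}
Step 2: commit R1 -> on_hand[A=42 B=35] avail[A=42 B=35] open={}
Step 3: reserve R2 A 2 -> on_hand[A=42 B=35] avail[A=40 B=35] open={R2}
Step 4: commit R2 -> on_hand[A=40 B=35] avail[A=40 B=35] open={}
Step 5: reserve R3 B 2 -> on_hand[A=40 B=35] avail[A=40 B=33] open={R3}
Step 6: commit R3 -> on_hand[A=40 B=33] avail[A=40 B=33] open={}
Step 7: reserve R4 B 6 -> on_hand[A=40 B=33] avail[A=40 B=27] open={R4}
Step 8: reserve R5 B 7 -> on_hand[A=40 B=33] avail[A=40 B=20] open={R4,R5}
Final available[A] = 40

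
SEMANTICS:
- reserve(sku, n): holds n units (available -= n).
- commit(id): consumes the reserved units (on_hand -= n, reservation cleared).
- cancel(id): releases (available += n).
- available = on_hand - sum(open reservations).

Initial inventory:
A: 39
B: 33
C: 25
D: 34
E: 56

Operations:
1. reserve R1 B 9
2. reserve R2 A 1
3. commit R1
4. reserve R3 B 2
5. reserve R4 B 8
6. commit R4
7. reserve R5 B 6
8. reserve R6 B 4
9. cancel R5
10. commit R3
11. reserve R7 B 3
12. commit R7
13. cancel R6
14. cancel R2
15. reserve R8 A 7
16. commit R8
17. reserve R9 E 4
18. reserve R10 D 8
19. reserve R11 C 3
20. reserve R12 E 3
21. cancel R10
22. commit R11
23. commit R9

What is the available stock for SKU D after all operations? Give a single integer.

Step 1: reserve R1 B 9 -> on_hand[A=39 B=33 C=25 D=34 E=56] avail[A=39 B=24 C=25 D=34 E=56] open={R1}
Step 2: reserve R2 A 1 -> on_hand[A=39 B=33 C=25 D=34 E=56] avail[A=38 B=24 C=25 D=34 E=56] open={R1,R2}
Step 3: commit R1 -> on_hand[A=39 B=24 C=25 D=34 E=56] avail[A=38 B=24 C=25 D=34 E=56] open={R2}
Step 4: reserve R3 B 2 -> on_hand[A=39 B=24 C=25 D=34 E=56] avail[A=38 B=22 C=25 D=34 E=56] open={R2,R3}
Step 5: reserve R4 B 8 -> on_hand[A=39 B=24 C=25 D=34 E=56] avail[A=38 B=14 C=25 D=34 E=56] open={R2,R3,R4}
Step 6: commit R4 -> on_hand[A=39 B=16 C=25 D=34 E=56] avail[A=38 B=14 C=25 D=34 E=56] open={R2,R3}
Step 7: reserve R5 B 6 -> on_hand[A=39 B=16 C=25 D=34 E=56] avail[A=38 B=8 C=25 D=34 E=56] open={R2,R3,R5}
Step 8: reserve R6 B 4 -> on_hand[A=39 B=16 C=25 D=34 E=56] avail[A=38 B=4 C=25 D=34 E=56] open={R2,R3,R5,R6}
Step 9: cancel R5 -> on_hand[A=39 B=16 C=25 D=34 E=56] avail[A=38 B=10 C=25 D=34 E=56] open={R2,R3,R6}
Step 10: commit R3 -> on_hand[A=39 B=14 C=25 D=34 E=56] avail[A=38 B=10 C=25 D=34 E=56] open={R2,R6}
Step 11: reserve R7 B 3 -> on_hand[A=39 B=14 C=25 D=34 E=56] avail[A=38 B=7 C=25 D=34 E=56] open={R2,R6,R7}
Step 12: commit R7 -> on_hand[A=39 B=11 C=25 D=34 E=56] avail[A=38 B=7 C=25 D=34 E=56] open={R2,R6}
Step 13: cancel R6 -> on_hand[A=39 B=11 C=25 D=34 E=56] avail[A=38 B=11 C=25 D=34 E=56] open={R2}
Step 14: cancel R2 -> on_hand[A=39 B=11 C=25 D=34 E=56] avail[A=39 B=11 C=25 D=34 E=56] open={}
Step 15: reserve R8 A 7 -> on_hand[A=39 B=11 C=25 D=34 E=56] avail[A=32 B=11 C=25 D=34 E=56] open={R8}
Step 16: commit R8 -> on_hand[A=32 B=11 C=25 D=34 E=56] avail[A=32 B=11 C=25 D=34 E=56] open={}
Step 17: reserve R9 E 4 -> on_hand[A=32 B=11 C=25 D=34 E=56] avail[A=32 B=11 C=25 D=34 E=52] open={R9}
Step 18: reserve R10 D 8 -> on_hand[A=32 B=11 C=25 D=34 E=56] avail[A=32 B=11 C=25 D=26 E=52] open={R10,R9}
Step 19: reserve R11 C 3 -> on_hand[A=32 B=11 C=25 D=34 E=56] avail[A=32 B=11 C=22 D=26 E=52] open={R10,R11,R9}
Step 20: reserve R12 E 3 -> on_hand[A=32 B=11 C=25 D=34 E=56] avail[A=32 B=11 C=22 D=26 E=49] open={R10,R11,R12,R9}
Step 21: cancel R10 -> on_hand[A=32 B=11 C=25 D=34 E=56] avail[A=32 B=11 C=22 D=34 E=49] open={R11,R12,R9}
Step 22: commit R11 -> on_hand[A=32 B=11 C=22 D=34 E=56] avail[A=32 B=11 C=22 D=34 E=49] open={R12,R9}
Step 23: commit R9 -> on_hand[A=32 B=11 C=22 D=34 E=52] avail[A=32 B=11 C=22 D=34 E=49] open={R12}
Final available[D] = 34

Answer: 34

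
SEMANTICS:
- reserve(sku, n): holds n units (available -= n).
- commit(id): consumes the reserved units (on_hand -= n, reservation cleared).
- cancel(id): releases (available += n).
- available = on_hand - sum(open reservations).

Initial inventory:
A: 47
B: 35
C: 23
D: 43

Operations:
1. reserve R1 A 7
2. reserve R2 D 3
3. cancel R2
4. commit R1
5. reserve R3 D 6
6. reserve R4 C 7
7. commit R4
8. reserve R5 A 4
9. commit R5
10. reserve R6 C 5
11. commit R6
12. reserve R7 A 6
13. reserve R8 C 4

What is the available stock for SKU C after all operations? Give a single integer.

Step 1: reserve R1 A 7 -> on_hand[A=47 B=35 C=23 D=43] avail[A=40 B=35 C=23 D=43] open={R1}
Step 2: reserve R2 D 3 -> on_hand[A=47 B=35 C=23 D=43] avail[A=40 B=35 C=23 D=40] open={R1,R2}
Step 3: cancel R2 -> on_hand[A=47 B=35 C=23 D=43] avail[A=40 B=35 C=23 D=43] open={R1}
Step 4: commit R1 -> on_hand[A=40 B=35 C=23 D=43] avail[A=40 B=35 C=23 D=43] open={}
Step 5: reserve R3 D 6 -> on_hand[A=40 B=35 C=23 D=43] avail[A=40 B=35 C=23 D=37] open={R3}
Step 6: reserve R4 C 7 -> on_hand[A=40 B=35 C=23 D=43] avail[A=40 B=35 C=16 D=37] open={R3,R4}
Step 7: commit R4 -> on_hand[A=40 B=35 C=16 D=43] avail[A=40 B=35 C=16 D=37] open={R3}
Step 8: reserve R5 A 4 -> on_hand[A=40 B=35 C=16 D=43] avail[A=36 B=35 C=16 D=37] open={R3,R5}
Step 9: commit R5 -> on_hand[A=36 B=35 C=16 D=43] avail[A=36 B=35 C=16 D=37] open={R3}
Step 10: reserve R6 C 5 -> on_hand[A=36 B=35 C=16 D=43] avail[A=36 B=35 C=11 D=37] open={R3,R6}
Step 11: commit R6 -> on_hand[A=36 B=35 C=11 D=43] avail[A=36 B=35 C=11 D=37] open={R3}
Step 12: reserve R7 A 6 -> on_hand[A=36 B=35 C=11 D=43] avail[A=30 B=35 C=11 D=37] open={R3,R7}
Step 13: reserve R8 C 4 -> on_hand[A=36 B=35 C=11 D=43] avail[A=30 B=35 C=7 D=37] open={R3,R7,R8}
Final available[C] = 7

Answer: 7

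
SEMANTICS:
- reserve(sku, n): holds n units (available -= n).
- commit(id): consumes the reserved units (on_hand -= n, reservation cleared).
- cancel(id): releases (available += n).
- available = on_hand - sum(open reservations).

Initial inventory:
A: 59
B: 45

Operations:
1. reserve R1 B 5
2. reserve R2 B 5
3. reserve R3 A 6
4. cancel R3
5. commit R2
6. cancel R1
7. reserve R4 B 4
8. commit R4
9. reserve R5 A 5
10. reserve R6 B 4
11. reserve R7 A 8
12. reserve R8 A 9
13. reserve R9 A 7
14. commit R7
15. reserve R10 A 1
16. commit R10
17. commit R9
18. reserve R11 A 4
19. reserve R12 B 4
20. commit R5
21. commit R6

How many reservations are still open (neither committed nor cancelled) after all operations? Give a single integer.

Answer: 3

Derivation:
Step 1: reserve R1 B 5 -> on_hand[A=59 B=45] avail[A=59 B=40] open={R1}
Step 2: reserve R2 B 5 -> on_hand[A=59 B=45] avail[A=59 B=35] open={R1,R2}
Step 3: reserve R3 A 6 -> on_hand[A=59 B=45] avail[A=53 B=35] open={R1,R2,R3}
Step 4: cancel R3 -> on_hand[A=59 B=45] avail[A=59 B=35] open={R1,R2}
Step 5: commit R2 -> on_hand[A=59 B=40] avail[A=59 B=35] open={R1}
Step 6: cancel R1 -> on_hand[A=59 B=40] avail[A=59 B=40] open={}
Step 7: reserve R4 B 4 -> on_hand[A=59 B=40] avail[A=59 B=36] open={R4}
Step 8: commit R4 -> on_hand[A=59 B=36] avail[A=59 B=36] open={}
Step 9: reserve R5 A 5 -> on_hand[A=59 B=36] avail[A=54 B=36] open={R5}
Step 10: reserve R6 B 4 -> on_hand[A=59 B=36] avail[A=54 B=32] open={R5,R6}
Step 11: reserve R7 A 8 -> on_hand[A=59 B=36] avail[A=46 B=32] open={R5,R6,R7}
Step 12: reserve R8 A 9 -> on_hand[A=59 B=36] avail[A=37 B=32] open={R5,R6,R7,R8}
Step 13: reserve R9 A 7 -> on_hand[A=59 B=36] avail[A=30 B=32] open={R5,R6,R7,R8,R9}
Step 14: commit R7 -> on_hand[A=51 B=36] avail[A=30 B=32] open={R5,R6,R8,R9}
Step 15: reserve R10 A 1 -> on_hand[A=51 B=36] avail[A=29 B=32] open={R10,R5,R6,R8,R9}
Step 16: commit R10 -> on_hand[A=50 B=36] avail[A=29 B=32] open={R5,R6,R8,R9}
Step 17: commit R9 -> on_hand[A=43 B=36] avail[A=29 B=32] open={R5,R6,R8}
Step 18: reserve R11 A 4 -> on_hand[A=43 B=36] avail[A=25 B=32] open={R11,R5,R6,R8}
Step 19: reserve R12 B 4 -> on_hand[A=43 B=36] avail[A=25 B=28] open={R11,R12,R5,R6,R8}
Step 20: commit R5 -> on_hand[A=38 B=36] avail[A=25 B=28] open={R11,R12,R6,R8}
Step 21: commit R6 -> on_hand[A=38 B=32] avail[A=25 B=28] open={R11,R12,R8}
Open reservations: ['R11', 'R12', 'R8'] -> 3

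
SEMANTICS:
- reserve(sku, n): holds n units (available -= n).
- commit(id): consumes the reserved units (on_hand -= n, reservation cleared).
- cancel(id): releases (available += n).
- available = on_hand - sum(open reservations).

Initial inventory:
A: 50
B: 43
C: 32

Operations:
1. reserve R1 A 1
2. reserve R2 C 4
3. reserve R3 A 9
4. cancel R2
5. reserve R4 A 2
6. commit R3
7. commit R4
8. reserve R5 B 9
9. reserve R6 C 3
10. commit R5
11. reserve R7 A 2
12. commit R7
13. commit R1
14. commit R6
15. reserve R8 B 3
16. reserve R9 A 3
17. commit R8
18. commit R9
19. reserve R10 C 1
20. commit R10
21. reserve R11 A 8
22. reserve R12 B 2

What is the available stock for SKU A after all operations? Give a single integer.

Step 1: reserve R1 A 1 -> on_hand[A=50 B=43 C=32] avail[A=49 B=43 C=32] open={R1}
Step 2: reserve R2 C 4 -> on_hand[A=50 B=43 C=32] avail[A=49 B=43 C=28] open={R1,R2}
Step 3: reserve R3 A 9 -> on_hand[A=50 B=43 C=32] avail[A=40 B=43 C=28] open={R1,R2,R3}
Step 4: cancel R2 -> on_hand[A=50 B=43 C=32] avail[A=40 B=43 C=32] open={R1,R3}
Step 5: reserve R4 A 2 -> on_hand[A=50 B=43 C=32] avail[A=38 B=43 C=32] open={R1,R3,R4}
Step 6: commit R3 -> on_hand[A=41 B=43 C=32] avail[A=38 B=43 C=32] open={R1,R4}
Step 7: commit R4 -> on_hand[A=39 B=43 C=32] avail[A=38 B=43 C=32] open={R1}
Step 8: reserve R5 B 9 -> on_hand[A=39 B=43 C=32] avail[A=38 B=34 C=32] open={R1,R5}
Step 9: reserve R6 C 3 -> on_hand[A=39 B=43 C=32] avail[A=38 B=34 C=29] open={R1,R5,R6}
Step 10: commit R5 -> on_hand[A=39 B=34 C=32] avail[A=38 B=34 C=29] open={R1,R6}
Step 11: reserve R7 A 2 -> on_hand[A=39 B=34 C=32] avail[A=36 B=34 C=29] open={R1,R6,R7}
Step 12: commit R7 -> on_hand[A=37 B=34 C=32] avail[A=36 B=34 C=29] open={R1,R6}
Step 13: commit R1 -> on_hand[A=36 B=34 C=32] avail[A=36 B=34 C=29] open={R6}
Step 14: commit R6 -> on_hand[A=36 B=34 C=29] avail[A=36 B=34 C=29] open={}
Step 15: reserve R8 B 3 -> on_hand[A=36 B=34 C=29] avail[A=36 B=31 C=29] open={R8}
Step 16: reserve R9 A 3 -> on_hand[A=36 B=34 C=29] avail[A=33 B=31 C=29] open={R8,R9}
Step 17: commit R8 -> on_hand[A=36 B=31 C=29] avail[A=33 B=31 C=29] open={R9}
Step 18: commit R9 -> on_hand[A=33 B=31 C=29] avail[A=33 B=31 C=29] open={}
Step 19: reserve R10 C 1 -> on_hand[A=33 B=31 C=29] avail[A=33 B=31 C=28] open={R10}
Step 20: commit R10 -> on_hand[A=33 B=31 C=28] avail[A=33 B=31 C=28] open={}
Step 21: reserve R11 A 8 -> on_hand[A=33 B=31 C=28] avail[A=25 B=31 C=28] open={R11}
Step 22: reserve R12 B 2 -> on_hand[A=33 B=31 C=28] avail[A=25 B=29 C=28] open={R11,R12}
Final available[A] = 25

Answer: 25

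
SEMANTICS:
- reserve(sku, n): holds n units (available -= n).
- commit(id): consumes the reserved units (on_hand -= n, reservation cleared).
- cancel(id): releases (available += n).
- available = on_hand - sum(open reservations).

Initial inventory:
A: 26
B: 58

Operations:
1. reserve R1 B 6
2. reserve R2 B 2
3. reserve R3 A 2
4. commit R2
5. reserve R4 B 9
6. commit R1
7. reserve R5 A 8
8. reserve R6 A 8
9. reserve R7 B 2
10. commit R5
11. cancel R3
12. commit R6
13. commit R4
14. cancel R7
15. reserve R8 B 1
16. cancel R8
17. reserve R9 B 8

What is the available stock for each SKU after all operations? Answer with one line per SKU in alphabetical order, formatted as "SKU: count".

Answer: A: 10
B: 33

Derivation:
Step 1: reserve R1 B 6 -> on_hand[A=26 B=58] avail[A=26 B=52] open={R1}
Step 2: reserve R2 B 2 -> on_hand[A=26 B=58] avail[A=26 B=50] open={R1,R2}
Step 3: reserve R3 A 2 -> on_hand[A=26 B=58] avail[A=24 B=50] open={R1,R2,R3}
Step 4: commit R2 -> on_hand[A=26 B=56] avail[A=24 B=50] open={R1,R3}
Step 5: reserve R4 B 9 -> on_hand[A=26 B=56] avail[A=24 B=41] open={R1,R3,R4}
Step 6: commit R1 -> on_hand[A=26 B=50] avail[A=24 B=41] open={R3,R4}
Step 7: reserve R5 A 8 -> on_hand[A=26 B=50] avail[A=16 B=41] open={R3,R4,R5}
Step 8: reserve R6 A 8 -> on_hand[A=26 B=50] avail[A=8 B=41] open={R3,R4,R5,R6}
Step 9: reserve R7 B 2 -> on_hand[A=26 B=50] avail[A=8 B=39] open={R3,R4,R5,R6,R7}
Step 10: commit R5 -> on_hand[A=18 B=50] avail[A=8 B=39] open={R3,R4,R6,R7}
Step 11: cancel R3 -> on_hand[A=18 B=50] avail[A=10 B=39] open={R4,R6,R7}
Step 12: commit R6 -> on_hand[A=10 B=50] avail[A=10 B=39] open={R4,R7}
Step 13: commit R4 -> on_hand[A=10 B=41] avail[A=10 B=39] open={R7}
Step 14: cancel R7 -> on_hand[A=10 B=41] avail[A=10 B=41] open={}
Step 15: reserve R8 B 1 -> on_hand[A=10 B=41] avail[A=10 B=40] open={R8}
Step 16: cancel R8 -> on_hand[A=10 B=41] avail[A=10 B=41] open={}
Step 17: reserve R9 B 8 -> on_hand[A=10 B=41] avail[A=10 B=33] open={R9}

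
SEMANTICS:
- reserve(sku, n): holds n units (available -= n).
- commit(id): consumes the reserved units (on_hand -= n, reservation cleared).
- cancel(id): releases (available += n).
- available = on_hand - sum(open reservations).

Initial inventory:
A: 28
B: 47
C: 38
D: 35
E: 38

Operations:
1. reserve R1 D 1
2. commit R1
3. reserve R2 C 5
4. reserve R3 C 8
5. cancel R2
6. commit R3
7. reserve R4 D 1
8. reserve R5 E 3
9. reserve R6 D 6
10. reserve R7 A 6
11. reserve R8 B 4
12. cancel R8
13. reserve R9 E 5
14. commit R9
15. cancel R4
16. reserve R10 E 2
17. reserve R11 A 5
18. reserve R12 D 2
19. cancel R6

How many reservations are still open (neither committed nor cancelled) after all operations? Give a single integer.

Answer: 5

Derivation:
Step 1: reserve R1 D 1 -> on_hand[A=28 B=47 C=38 D=35 E=38] avail[A=28 B=47 C=38 D=34 E=38] open={R1}
Step 2: commit R1 -> on_hand[A=28 B=47 C=38 D=34 E=38] avail[A=28 B=47 C=38 D=34 E=38] open={}
Step 3: reserve R2 C 5 -> on_hand[A=28 B=47 C=38 D=34 E=38] avail[A=28 B=47 C=33 D=34 E=38] open={R2}
Step 4: reserve R3 C 8 -> on_hand[A=28 B=47 C=38 D=34 E=38] avail[A=28 B=47 C=25 D=34 E=38] open={R2,R3}
Step 5: cancel R2 -> on_hand[A=28 B=47 C=38 D=34 E=38] avail[A=28 B=47 C=30 D=34 E=38] open={R3}
Step 6: commit R3 -> on_hand[A=28 B=47 C=30 D=34 E=38] avail[A=28 B=47 C=30 D=34 E=38] open={}
Step 7: reserve R4 D 1 -> on_hand[A=28 B=47 C=30 D=34 E=38] avail[A=28 B=47 C=30 D=33 E=38] open={R4}
Step 8: reserve R5 E 3 -> on_hand[A=28 B=47 C=30 D=34 E=38] avail[A=28 B=47 C=30 D=33 E=35] open={R4,R5}
Step 9: reserve R6 D 6 -> on_hand[A=28 B=47 C=30 D=34 E=38] avail[A=28 B=47 C=30 D=27 E=35] open={R4,R5,R6}
Step 10: reserve R7 A 6 -> on_hand[A=28 B=47 C=30 D=34 E=38] avail[A=22 B=47 C=30 D=27 E=35] open={R4,R5,R6,R7}
Step 11: reserve R8 B 4 -> on_hand[A=28 B=47 C=30 D=34 E=38] avail[A=22 B=43 C=30 D=27 E=35] open={R4,R5,R6,R7,R8}
Step 12: cancel R8 -> on_hand[A=28 B=47 C=30 D=34 E=38] avail[A=22 B=47 C=30 D=27 E=35] open={R4,R5,R6,R7}
Step 13: reserve R9 E 5 -> on_hand[A=28 B=47 C=30 D=34 E=38] avail[A=22 B=47 C=30 D=27 E=30] open={R4,R5,R6,R7,R9}
Step 14: commit R9 -> on_hand[A=28 B=47 C=30 D=34 E=33] avail[A=22 B=47 C=30 D=27 E=30] open={R4,R5,R6,R7}
Step 15: cancel R4 -> on_hand[A=28 B=47 C=30 D=34 E=33] avail[A=22 B=47 C=30 D=28 E=30] open={R5,R6,R7}
Step 16: reserve R10 E 2 -> on_hand[A=28 B=47 C=30 D=34 E=33] avail[A=22 B=47 C=30 D=28 E=28] open={R10,R5,R6,R7}
Step 17: reserve R11 A 5 -> on_hand[A=28 B=47 C=30 D=34 E=33] avail[A=17 B=47 C=30 D=28 E=28] open={R10,R11,R5,R6,R7}
Step 18: reserve R12 D 2 -> on_hand[A=28 B=47 C=30 D=34 E=33] avail[A=17 B=47 C=30 D=26 E=28] open={R10,R11,R12,R5,R6,R7}
Step 19: cancel R6 -> on_hand[A=28 B=47 C=30 D=34 E=33] avail[A=17 B=47 C=30 D=32 E=28] open={R10,R11,R12,R5,R7}
Open reservations: ['R10', 'R11', 'R12', 'R5', 'R7'] -> 5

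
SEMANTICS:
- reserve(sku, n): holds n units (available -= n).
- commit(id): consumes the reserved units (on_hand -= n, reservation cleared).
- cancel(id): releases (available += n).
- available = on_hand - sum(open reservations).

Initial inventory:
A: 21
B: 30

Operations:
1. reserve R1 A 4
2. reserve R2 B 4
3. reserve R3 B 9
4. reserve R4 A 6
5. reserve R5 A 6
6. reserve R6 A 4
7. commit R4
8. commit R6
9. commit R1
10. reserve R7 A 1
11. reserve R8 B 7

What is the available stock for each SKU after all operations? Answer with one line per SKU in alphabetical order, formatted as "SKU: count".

Answer: A: 0
B: 10

Derivation:
Step 1: reserve R1 A 4 -> on_hand[A=21 B=30] avail[A=17 B=30] open={R1}
Step 2: reserve R2 B 4 -> on_hand[A=21 B=30] avail[A=17 B=26] open={R1,R2}
Step 3: reserve R3 B 9 -> on_hand[A=21 B=30] avail[A=17 B=17] open={R1,R2,R3}
Step 4: reserve R4 A 6 -> on_hand[A=21 B=30] avail[A=11 B=17] open={R1,R2,R3,R4}
Step 5: reserve R5 A 6 -> on_hand[A=21 B=30] avail[A=5 B=17] open={R1,R2,R3,R4,R5}
Step 6: reserve R6 A 4 -> on_hand[A=21 B=30] avail[A=1 B=17] open={R1,R2,R3,R4,R5,R6}
Step 7: commit R4 -> on_hand[A=15 B=30] avail[A=1 B=17] open={R1,R2,R3,R5,R6}
Step 8: commit R6 -> on_hand[A=11 B=30] avail[A=1 B=17] open={R1,R2,R3,R5}
Step 9: commit R1 -> on_hand[A=7 B=30] avail[A=1 B=17] open={R2,R3,R5}
Step 10: reserve R7 A 1 -> on_hand[A=7 B=30] avail[A=0 B=17] open={R2,R3,R5,R7}
Step 11: reserve R8 B 7 -> on_hand[A=7 B=30] avail[A=0 B=10] open={R2,R3,R5,R7,R8}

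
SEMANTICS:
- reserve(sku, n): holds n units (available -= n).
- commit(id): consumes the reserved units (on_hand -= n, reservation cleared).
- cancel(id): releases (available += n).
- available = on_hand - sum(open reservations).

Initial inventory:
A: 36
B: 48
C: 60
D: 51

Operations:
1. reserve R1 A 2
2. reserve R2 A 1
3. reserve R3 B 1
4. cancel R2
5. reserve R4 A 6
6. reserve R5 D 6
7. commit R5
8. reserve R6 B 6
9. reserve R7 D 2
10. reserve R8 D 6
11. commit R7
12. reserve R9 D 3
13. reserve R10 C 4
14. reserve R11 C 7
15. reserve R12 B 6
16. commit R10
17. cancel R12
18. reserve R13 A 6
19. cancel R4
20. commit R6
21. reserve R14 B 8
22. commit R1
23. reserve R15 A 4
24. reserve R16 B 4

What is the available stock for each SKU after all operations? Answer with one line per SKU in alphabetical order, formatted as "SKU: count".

Answer: A: 24
B: 29
C: 49
D: 34

Derivation:
Step 1: reserve R1 A 2 -> on_hand[A=36 B=48 C=60 D=51] avail[A=34 B=48 C=60 D=51] open={R1}
Step 2: reserve R2 A 1 -> on_hand[A=36 B=48 C=60 D=51] avail[A=33 B=48 C=60 D=51] open={R1,R2}
Step 3: reserve R3 B 1 -> on_hand[A=36 B=48 C=60 D=51] avail[A=33 B=47 C=60 D=51] open={R1,R2,R3}
Step 4: cancel R2 -> on_hand[A=36 B=48 C=60 D=51] avail[A=34 B=47 C=60 D=51] open={R1,R3}
Step 5: reserve R4 A 6 -> on_hand[A=36 B=48 C=60 D=51] avail[A=28 B=47 C=60 D=51] open={R1,R3,R4}
Step 6: reserve R5 D 6 -> on_hand[A=36 B=48 C=60 D=51] avail[A=28 B=47 C=60 D=45] open={R1,R3,R4,R5}
Step 7: commit R5 -> on_hand[A=36 B=48 C=60 D=45] avail[A=28 B=47 C=60 D=45] open={R1,R3,R4}
Step 8: reserve R6 B 6 -> on_hand[A=36 B=48 C=60 D=45] avail[A=28 B=41 C=60 D=45] open={R1,R3,R4,R6}
Step 9: reserve R7 D 2 -> on_hand[A=36 B=48 C=60 D=45] avail[A=28 B=41 C=60 D=43] open={R1,R3,R4,R6,R7}
Step 10: reserve R8 D 6 -> on_hand[A=36 B=48 C=60 D=45] avail[A=28 B=41 C=60 D=37] open={R1,R3,R4,R6,R7,R8}
Step 11: commit R7 -> on_hand[A=36 B=48 C=60 D=43] avail[A=28 B=41 C=60 D=37] open={R1,R3,R4,R6,R8}
Step 12: reserve R9 D 3 -> on_hand[A=36 B=48 C=60 D=43] avail[A=28 B=41 C=60 D=34] open={R1,R3,R4,R6,R8,R9}
Step 13: reserve R10 C 4 -> on_hand[A=36 B=48 C=60 D=43] avail[A=28 B=41 C=56 D=34] open={R1,R10,R3,R4,R6,R8,R9}
Step 14: reserve R11 C 7 -> on_hand[A=36 B=48 C=60 D=43] avail[A=28 B=41 C=49 D=34] open={R1,R10,R11,R3,R4,R6,R8,R9}
Step 15: reserve R12 B 6 -> on_hand[A=36 B=48 C=60 D=43] avail[A=28 B=35 C=49 D=34] open={R1,R10,R11,R12,R3,R4,R6,R8,R9}
Step 16: commit R10 -> on_hand[A=36 B=48 C=56 D=43] avail[A=28 B=35 C=49 D=34] open={R1,R11,R12,R3,R4,R6,R8,R9}
Step 17: cancel R12 -> on_hand[A=36 B=48 C=56 D=43] avail[A=28 B=41 C=49 D=34] open={R1,R11,R3,R4,R6,R8,R9}
Step 18: reserve R13 A 6 -> on_hand[A=36 B=48 C=56 D=43] avail[A=22 B=41 C=49 D=34] open={R1,R11,R13,R3,R4,R6,R8,R9}
Step 19: cancel R4 -> on_hand[A=36 B=48 C=56 D=43] avail[A=28 B=41 C=49 D=34] open={R1,R11,R13,R3,R6,R8,R9}
Step 20: commit R6 -> on_hand[A=36 B=42 C=56 D=43] avail[A=28 B=41 C=49 D=34] open={R1,R11,R13,R3,R8,R9}
Step 21: reserve R14 B 8 -> on_hand[A=36 B=42 C=56 D=43] avail[A=28 B=33 C=49 D=34] open={R1,R11,R13,R14,R3,R8,R9}
Step 22: commit R1 -> on_hand[A=34 B=42 C=56 D=43] avail[A=28 B=33 C=49 D=34] open={R11,R13,R14,R3,R8,R9}
Step 23: reserve R15 A 4 -> on_hand[A=34 B=42 C=56 D=43] avail[A=24 B=33 C=49 D=34] open={R11,R13,R14,R15,R3,R8,R9}
Step 24: reserve R16 B 4 -> on_hand[A=34 B=42 C=56 D=43] avail[A=24 B=29 C=49 D=34] open={R11,R13,R14,R15,R16,R3,R8,R9}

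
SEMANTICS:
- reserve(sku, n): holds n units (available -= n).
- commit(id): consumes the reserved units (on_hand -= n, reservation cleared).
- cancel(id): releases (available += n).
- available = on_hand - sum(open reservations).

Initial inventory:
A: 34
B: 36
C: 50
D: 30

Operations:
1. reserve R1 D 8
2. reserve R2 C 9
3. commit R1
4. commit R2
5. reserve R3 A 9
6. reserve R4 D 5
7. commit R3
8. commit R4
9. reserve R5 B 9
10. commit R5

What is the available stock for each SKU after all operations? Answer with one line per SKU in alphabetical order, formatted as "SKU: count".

Answer: A: 25
B: 27
C: 41
D: 17

Derivation:
Step 1: reserve R1 D 8 -> on_hand[A=34 B=36 C=50 D=30] avail[A=34 B=36 C=50 D=22] open={R1}
Step 2: reserve R2 C 9 -> on_hand[A=34 B=36 C=50 D=30] avail[A=34 B=36 C=41 D=22] open={R1,R2}
Step 3: commit R1 -> on_hand[A=34 B=36 C=50 D=22] avail[A=34 B=36 C=41 D=22] open={R2}
Step 4: commit R2 -> on_hand[A=34 B=36 C=41 D=22] avail[A=34 B=36 C=41 D=22] open={}
Step 5: reserve R3 A 9 -> on_hand[A=34 B=36 C=41 D=22] avail[A=25 B=36 C=41 D=22] open={R3}
Step 6: reserve R4 D 5 -> on_hand[A=34 B=36 C=41 D=22] avail[A=25 B=36 C=41 D=17] open={R3,R4}
Step 7: commit R3 -> on_hand[A=25 B=36 C=41 D=22] avail[A=25 B=36 C=41 D=17] open={R4}
Step 8: commit R4 -> on_hand[A=25 B=36 C=41 D=17] avail[A=25 B=36 C=41 D=17] open={}
Step 9: reserve R5 B 9 -> on_hand[A=25 B=36 C=41 D=17] avail[A=25 B=27 C=41 D=17] open={R5}
Step 10: commit R5 -> on_hand[A=25 B=27 C=41 D=17] avail[A=25 B=27 C=41 D=17] open={}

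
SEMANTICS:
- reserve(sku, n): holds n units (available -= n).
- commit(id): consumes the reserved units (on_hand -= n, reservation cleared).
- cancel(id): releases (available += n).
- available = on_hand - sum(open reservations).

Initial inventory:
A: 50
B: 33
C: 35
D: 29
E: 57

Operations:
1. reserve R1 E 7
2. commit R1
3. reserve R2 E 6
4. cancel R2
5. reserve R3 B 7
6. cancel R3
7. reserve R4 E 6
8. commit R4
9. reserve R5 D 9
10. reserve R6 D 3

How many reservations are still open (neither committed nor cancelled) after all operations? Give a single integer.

Step 1: reserve R1 E 7 -> on_hand[A=50 B=33 C=35 D=29 E=57] avail[A=50 B=33 C=35 D=29 E=50] open={R1}
Step 2: commit R1 -> on_hand[A=50 B=33 C=35 D=29 E=50] avail[A=50 B=33 C=35 D=29 E=50] open={}
Step 3: reserve R2 E 6 -> on_hand[A=50 B=33 C=35 D=29 E=50] avail[A=50 B=33 C=35 D=29 E=44] open={R2}
Step 4: cancel R2 -> on_hand[A=50 B=33 C=35 D=29 E=50] avail[A=50 B=33 C=35 D=29 E=50] open={}
Step 5: reserve R3 B 7 -> on_hand[A=50 B=33 C=35 D=29 E=50] avail[A=50 B=26 C=35 D=29 E=50] open={R3}
Step 6: cancel R3 -> on_hand[A=50 B=33 C=35 D=29 E=50] avail[A=50 B=33 C=35 D=29 E=50] open={}
Step 7: reserve R4 E 6 -> on_hand[A=50 B=33 C=35 D=29 E=50] avail[A=50 B=33 C=35 D=29 E=44] open={R4}
Step 8: commit R4 -> on_hand[A=50 B=33 C=35 D=29 E=44] avail[A=50 B=33 C=35 D=29 E=44] open={}
Step 9: reserve R5 D 9 -> on_hand[A=50 B=33 C=35 D=29 E=44] avail[A=50 B=33 C=35 D=20 E=44] open={R5}
Step 10: reserve R6 D 3 -> on_hand[A=50 B=33 C=35 D=29 E=44] avail[A=50 B=33 C=35 D=17 E=44] open={R5,R6}
Open reservations: ['R5', 'R6'] -> 2

Answer: 2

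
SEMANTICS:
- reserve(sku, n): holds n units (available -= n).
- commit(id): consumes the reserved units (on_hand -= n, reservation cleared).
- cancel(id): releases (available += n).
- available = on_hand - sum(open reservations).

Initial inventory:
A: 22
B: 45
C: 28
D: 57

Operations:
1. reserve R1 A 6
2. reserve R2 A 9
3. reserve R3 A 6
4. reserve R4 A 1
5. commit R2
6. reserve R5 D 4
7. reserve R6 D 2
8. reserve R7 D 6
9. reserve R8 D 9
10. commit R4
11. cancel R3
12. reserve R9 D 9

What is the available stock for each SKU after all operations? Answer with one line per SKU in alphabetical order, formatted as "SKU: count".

Answer: A: 6
B: 45
C: 28
D: 27

Derivation:
Step 1: reserve R1 A 6 -> on_hand[A=22 B=45 C=28 D=57] avail[A=16 B=45 C=28 D=57] open={R1}
Step 2: reserve R2 A 9 -> on_hand[A=22 B=45 C=28 D=57] avail[A=7 B=45 C=28 D=57] open={R1,R2}
Step 3: reserve R3 A 6 -> on_hand[A=22 B=45 C=28 D=57] avail[A=1 B=45 C=28 D=57] open={R1,R2,R3}
Step 4: reserve R4 A 1 -> on_hand[A=22 B=45 C=28 D=57] avail[A=0 B=45 C=28 D=57] open={R1,R2,R3,R4}
Step 5: commit R2 -> on_hand[A=13 B=45 C=28 D=57] avail[A=0 B=45 C=28 D=57] open={R1,R3,R4}
Step 6: reserve R5 D 4 -> on_hand[A=13 B=45 C=28 D=57] avail[A=0 B=45 C=28 D=53] open={R1,R3,R4,R5}
Step 7: reserve R6 D 2 -> on_hand[A=13 B=45 C=28 D=57] avail[A=0 B=45 C=28 D=51] open={R1,R3,R4,R5,R6}
Step 8: reserve R7 D 6 -> on_hand[A=13 B=45 C=28 D=57] avail[A=0 B=45 C=28 D=45] open={R1,R3,R4,R5,R6,R7}
Step 9: reserve R8 D 9 -> on_hand[A=13 B=45 C=28 D=57] avail[A=0 B=45 C=28 D=36] open={R1,R3,R4,R5,R6,R7,R8}
Step 10: commit R4 -> on_hand[A=12 B=45 C=28 D=57] avail[A=0 B=45 C=28 D=36] open={R1,R3,R5,R6,R7,R8}
Step 11: cancel R3 -> on_hand[A=12 B=45 C=28 D=57] avail[A=6 B=45 C=28 D=36] open={R1,R5,R6,R7,R8}
Step 12: reserve R9 D 9 -> on_hand[A=12 B=45 C=28 D=57] avail[A=6 B=45 C=28 D=27] open={R1,R5,R6,R7,R8,R9}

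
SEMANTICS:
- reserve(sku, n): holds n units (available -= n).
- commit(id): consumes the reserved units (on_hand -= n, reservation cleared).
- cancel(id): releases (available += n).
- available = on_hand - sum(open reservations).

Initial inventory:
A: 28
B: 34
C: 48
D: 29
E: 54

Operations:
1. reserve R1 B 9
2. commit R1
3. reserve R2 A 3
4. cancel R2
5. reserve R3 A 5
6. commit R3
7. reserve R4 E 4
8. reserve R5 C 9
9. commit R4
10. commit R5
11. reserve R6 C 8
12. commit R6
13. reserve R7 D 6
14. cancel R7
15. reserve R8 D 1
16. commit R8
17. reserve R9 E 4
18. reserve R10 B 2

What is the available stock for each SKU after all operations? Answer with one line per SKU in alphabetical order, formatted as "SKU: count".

Answer: A: 23
B: 23
C: 31
D: 28
E: 46

Derivation:
Step 1: reserve R1 B 9 -> on_hand[A=28 B=34 C=48 D=29 E=54] avail[A=28 B=25 C=48 D=29 E=54] open={R1}
Step 2: commit R1 -> on_hand[A=28 B=25 C=48 D=29 E=54] avail[A=28 B=25 C=48 D=29 E=54] open={}
Step 3: reserve R2 A 3 -> on_hand[A=28 B=25 C=48 D=29 E=54] avail[A=25 B=25 C=48 D=29 E=54] open={R2}
Step 4: cancel R2 -> on_hand[A=28 B=25 C=48 D=29 E=54] avail[A=28 B=25 C=48 D=29 E=54] open={}
Step 5: reserve R3 A 5 -> on_hand[A=28 B=25 C=48 D=29 E=54] avail[A=23 B=25 C=48 D=29 E=54] open={R3}
Step 6: commit R3 -> on_hand[A=23 B=25 C=48 D=29 E=54] avail[A=23 B=25 C=48 D=29 E=54] open={}
Step 7: reserve R4 E 4 -> on_hand[A=23 B=25 C=48 D=29 E=54] avail[A=23 B=25 C=48 D=29 E=50] open={R4}
Step 8: reserve R5 C 9 -> on_hand[A=23 B=25 C=48 D=29 E=54] avail[A=23 B=25 C=39 D=29 E=50] open={R4,R5}
Step 9: commit R4 -> on_hand[A=23 B=25 C=48 D=29 E=50] avail[A=23 B=25 C=39 D=29 E=50] open={R5}
Step 10: commit R5 -> on_hand[A=23 B=25 C=39 D=29 E=50] avail[A=23 B=25 C=39 D=29 E=50] open={}
Step 11: reserve R6 C 8 -> on_hand[A=23 B=25 C=39 D=29 E=50] avail[A=23 B=25 C=31 D=29 E=50] open={R6}
Step 12: commit R6 -> on_hand[A=23 B=25 C=31 D=29 E=50] avail[A=23 B=25 C=31 D=29 E=50] open={}
Step 13: reserve R7 D 6 -> on_hand[A=23 B=25 C=31 D=29 E=50] avail[A=23 B=25 C=31 D=23 E=50] open={R7}
Step 14: cancel R7 -> on_hand[A=23 B=25 C=31 D=29 E=50] avail[A=23 B=25 C=31 D=29 E=50] open={}
Step 15: reserve R8 D 1 -> on_hand[A=23 B=25 C=31 D=29 E=50] avail[A=23 B=25 C=31 D=28 E=50] open={R8}
Step 16: commit R8 -> on_hand[A=23 B=25 C=31 D=28 E=50] avail[A=23 B=25 C=31 D=28 E=50] open={}
Step 17: reserve R9 E 4 -> on_hand[A=23 B=25 C=31 D=28 E=50] avail[A=23 B=25 C=31 D=28 E=46] open={R9}
Step 18: reserve R10 B 2 -> on_hand[A=23 B=25 C=31 D=28 E=50] avail[A=23 B=23 C=31 D=28 E=46] open={R10,R9}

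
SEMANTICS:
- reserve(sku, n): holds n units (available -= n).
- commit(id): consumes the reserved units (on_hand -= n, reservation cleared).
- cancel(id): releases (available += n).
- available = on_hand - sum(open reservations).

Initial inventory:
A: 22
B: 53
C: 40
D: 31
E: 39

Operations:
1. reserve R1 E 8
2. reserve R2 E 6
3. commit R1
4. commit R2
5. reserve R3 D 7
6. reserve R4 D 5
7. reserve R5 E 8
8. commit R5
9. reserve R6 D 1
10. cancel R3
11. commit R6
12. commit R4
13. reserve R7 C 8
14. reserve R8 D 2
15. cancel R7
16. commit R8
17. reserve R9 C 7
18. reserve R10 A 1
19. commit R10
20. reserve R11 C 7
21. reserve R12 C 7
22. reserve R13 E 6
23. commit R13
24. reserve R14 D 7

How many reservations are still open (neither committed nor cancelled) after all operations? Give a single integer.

Step 1: reserve R1 E 8 -> on_hand[A=22 B=53 C=40 D=31 E=39] avail[A=22 B=53 C=40 D=31 E=31] open={R1}
Step 2: reserve R2 E 6 -> on_hand[A=22 B=53 C=40 D=31 E=39] avail[A=22 B=53 C=40 D=31 E=25] open={R1,R2}
Step 3: commit R1 -> on_hand[A=22 B=53 C=40 D=31 E=31] avail[A=22 B=53 C=40 D=31 E=25] open={R2}
Step 4: commit R2 -> on_hand[A=22 B=53 C=40 D=31 E=25] avail[A=22 B=53 C=40 D=31 E=25] open={}
Step 5: reserve R3 D 7 -> on_hand[A=22 B=53 C=40 D=31 E=25] avail[A=22 B=53 C=40 D=24 E=25] open={R3}
Step 6: reserve R4 D 5 -> on_hand[A=22 B=53 C=40 D=31 E=25] avail[A=22 B=53 C=40 D=19 E=25] open={R3,R4}
Step 7: reserve R5 E 8 -> on_hand[A=22 B=53 C=40 D=31 E=25] avail[A=22 B=53 C=40 D=19 E=17] open={R3,R4,R5}
Step 8: commit R5 -> on_hand[A=22 B=53 C=40 D=31 E=17] avail[A=22 B=53 C=40 D=19 E=17] open={R3,R4}
Step 9: reserve R6 D 1 -> on_hand[A=22 B=53 C=40 D=31 E=17] avail[A=22 B=53 C=40 D=18 E=17] open={R3,R4,R6}
Step 10: cancel R3 -> on_hand[A=22 B=53 C=40 D=31 E=17] avail[A=22 B=53 C=40 D=25 E=17] open={R4,R6}
Step 11: commit R6 -> on_hand[A=22 B=53 C=40 D=30 E=17] avail[A=22 B=53 C=40 D=25 E=17] open={R4}
Step 12: commit R4 -> on_hand[A=22 B=53 C=40 D=25 E=17] avail[A=22 B=53 C=40 D=25 E=17] open={}
Step 13: reserve R7 C 8 -> on_hand[A=22 B=53 C=40 D=25 E=17] avail[A=22 B=53 C=32 D=25 E=17] open={R7}
Step 14: reserve R8 D 2 -> on_hand[A=22 B=53 C=40 D=25 E=17] avail[A=22 B=53 C=32 D=23 E=17] open={R7,R8}
Step 15: cancel R7 -> on_hand[A=22 B=53 C=40 D=25 E=17] avail[A=22 B=53 C=40 D=23 E=17] open={R8}
Step 16: commit R8 -> on_hand[A=22 B=53 C=40 D=23 E=17] avail[A=22 B=53 C=40 D=23 E=17] open={}
Step 17: reserve R9 C 7 -> on_hand[A=22 B=53 C=40 D=23 E=17] avail[A=22 B=53 C=33 D=23 E=17] open={R9}
Step 18: reserve R10 A 1 -> on_hand[A=22 B=53 C=40 D=23 E=17] avail[A=21 B=53 C=33 D=23 E=17] open={R10,R9}
Step 19: commit R10 -> on_hand[A=21 B=53 C=40 D=23 E=17] avail[A=21 B=53 C=33 D=23 E=17] open={R9}
Step 20: reserve R11 C 7 -> on_hand[A=21 B=53 C=40 D=23 E=17] avail[A=21 B=53 C=26 D=23 E=17] open={R11,R9}
Step 21: reserve R12 C 7 -> on_hand[A=21 B=53 C=40 D=23 E=17] avail[A=21 B=53 C=19 D=23 E=17] open={R11,R12,R9}
Step 22: reserve R13 E 6 -> on_hand[A=21 B=53 C=40 D=23 E=17] avail[A=21 B=53 C=19 D=23 E=11] open={R11,R12,R13,R9}
Step 23: commit R13 -> on_hand[A=21 B=53 C=40 D=23 E=11] avail[A=21 B=53 C=19 D=23 E=11] open={R11,R12,R9}
Step 24: reserve R14 D 7 -> on_hand[A=21 B=53 C=40 D=23 E=11] avail[A=21 B=53 C=19 D=16 E=11] open={R11,R12,R14,R9}
Open reservations: ['R11', 'R12', 'R14', 'R9'] -> 4

Answer: 4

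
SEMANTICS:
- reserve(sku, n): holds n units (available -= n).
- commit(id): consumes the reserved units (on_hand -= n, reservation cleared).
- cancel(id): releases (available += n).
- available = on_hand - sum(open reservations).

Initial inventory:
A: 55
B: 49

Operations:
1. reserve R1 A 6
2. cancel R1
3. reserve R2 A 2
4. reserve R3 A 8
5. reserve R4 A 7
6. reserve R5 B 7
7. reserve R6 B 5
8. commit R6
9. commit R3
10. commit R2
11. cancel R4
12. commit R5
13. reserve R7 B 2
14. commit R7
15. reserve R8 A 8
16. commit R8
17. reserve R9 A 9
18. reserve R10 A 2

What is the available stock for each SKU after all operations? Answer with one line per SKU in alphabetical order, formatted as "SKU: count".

Step 1: reserve R1 A 6 -> on_hand[A=55 B=49] avail[A=49 B=49] open={R1}
Step 2: cancel R1 -> on_hand[A=55 B=49] avail[A=55 B=49] open={}
Step 3: reserve R2 A 2 -> on_hand[A=55 B=49] avail[A=53 B=49] open={R2}
Step 4: reserve R3 A 8 -> on_hand[A=55 B=49] avail[A=45 B=49] open={R2,R3}
Step 5: reserve R4 A 7 -> on_hand[A=55 B=49] avail[A=38 B=49] open={R2,R3,R4}
Step 6: reserve R5 B 7 -> on_hand[A=55 B=49] avail[A=38 B=42] open={R2,R3,R4,R5}
Step 7: reserve R6 B 5 -> on_hand[A=55 B=49] avail[A=38 B=37] open={R2,R3,R4,R5,R6}
Step 8: commit R6 -> on_hand[A=55 B=44] avail[A=38 B=37] open={R2,R3,R4,R5}
Step 9: commit R3 -> on_hand[A=47 B=44] avail[A=38 B=37] open={R2,R4,R5}
Step 10: commit R2 -> on_hand[A=45 B=44] avail[A=38 B=37] open={R4,R5}
Step 11: cancel R4 -> on_hand[A=45 B=44] avail[A=45 B=37] open={R5}
Step 12: commit R5 -> on_hand[A=45 B=37] avail[A=45 B=37] open={}
Step 13: reserve R7 B 2 -> on_hand[A=45 B=37] avail[A=45 B=35] open={R7}
Step 14: commit R7 -> on_hand[A=45 B=35] avail[A=45 B=35] open={}
Step 15: reserve R8 A 8 -> on_hand[A=45 B=35] avail[A=37 B=35] open={R8}
Step 16: commit R8 -> on_hand[A=37 B=35] avail[A=37 B=35] open={}
Step 17: reserve R9 A 9 -> on_hand[A=37 B=35] avail[A=28 B=35] open={R9}
Step 18: reserve R10 A 2 -> on_hand[A=37 B=35] avail[A=26 B=35] open={R10,R9}

Answer: A: 26
B: 35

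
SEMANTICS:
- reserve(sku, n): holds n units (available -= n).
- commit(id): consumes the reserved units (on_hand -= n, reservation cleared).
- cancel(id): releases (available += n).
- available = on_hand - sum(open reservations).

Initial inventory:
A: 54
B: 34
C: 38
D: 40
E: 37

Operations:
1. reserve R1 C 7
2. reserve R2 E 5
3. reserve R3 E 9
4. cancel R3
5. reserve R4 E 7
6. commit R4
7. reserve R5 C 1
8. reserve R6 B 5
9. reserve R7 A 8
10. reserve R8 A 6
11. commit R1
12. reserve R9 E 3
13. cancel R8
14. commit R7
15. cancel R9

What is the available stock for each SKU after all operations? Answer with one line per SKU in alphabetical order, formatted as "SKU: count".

Answer: A: 46
B: 29
C: 30
D: 40
E: 25

Derivation:
Step 1: reserve R1 C 7 -> on_hand[A=54 B=34 C=38 D=40 E=37] avail[A=54 B=34 C=31 D=40 E=37] open={R1}
Step 2: reserve R2 E 5 -> on_hand[A=54 B=34 C=38 D=40 E=37] avail[A=54 B=34 C=31 D=40 E=32] open={R1,R2}
Step 3: reserve R3 E 9 -> on_hand[A=54 B=34 C=38 D=40 E=37] avail[A=54 B=34 C=31 D=40 E=23] open={R1,R2,R3}
Step 4: cancel R3 -> on_hand[A=54 B=34 C=38 D=40 E=37] avail[A=54 B=34 C=31 D=40 E=32] open={R1,R2}
Step 5: reserve R4 E 7 -> on_hand[A=54 B=34 C=38 D=40 E=37] avail[A=54 B=34 C=31 D=40 E=25] open={R1,R2,R4}
Step 6: commit R4 -> on_hand[A=54 B=34 C=38 D=40 E=30] avail[A=54 B=34 C=31 D=40 E=25] open={R1,R2}
Step 7: reserve R5 C 1 -> on_hand[A=54 B=34 C=38 D=40 E=30] avail[A=54 B=34 C=30 D=40 E=25] open={R1,R2,R5}
Step 8: reserve R6 B 5 -> on_hand[A=54 B=34 C=38 D=40 E=30] avail[A=54 B=29 C=30 D=40 E=25] open={R1,R2,R5,R6}
Step 9: reserve R7 A 8 -> on_hand[A=54 B=34 C=38 D=40 E=30] avail[A=46 B=29 C=30 D=40 E=25] open={R1,R2,R5,R6,R7}
Step 10: reserve R8 A 6 -> on_hand[A=54 B=34 C=38 D=40 E=30] avail[A=40 B=29 C=30 D=40 E=25] open={R1,R2,R5,R6,R7,R8}
Step 11: commit R1 -> on_hand[A=54 B=34 C=31 D=40 E=30] avail[A=40 B=29 C=30 D=40 E=25] open={R2,R5,R6,R7,R8}
Step 12: reserve R9 E 3 -> on_hand[A=54 B=34 C=31 D=40 E=30] avail[A=40 B=29 C=30 D=40 E=22] open={R2,R5,R6,R7,R8,R9}
Step 13: cancel R8 -> on_hand[A=54 B=34 C=31 D=40 E=30] avail[A=46 B=29 C=30 D=40 E=22] open={R2,R5,R6,R7,R9}
Step 14: commit R7 -> on_hand[A=46 B=34 C=31 D=40 E=30] avail[A=46 B=29 C=30 D=40 E=22] open={R2,R5,R6,R9}
Step 15: cancel R9 -> on_hand[A=46 B=34 C=31 D=40 E=30] avail[A=46 B=29 C=30 D=40 E=25] open={R2,R5,R6}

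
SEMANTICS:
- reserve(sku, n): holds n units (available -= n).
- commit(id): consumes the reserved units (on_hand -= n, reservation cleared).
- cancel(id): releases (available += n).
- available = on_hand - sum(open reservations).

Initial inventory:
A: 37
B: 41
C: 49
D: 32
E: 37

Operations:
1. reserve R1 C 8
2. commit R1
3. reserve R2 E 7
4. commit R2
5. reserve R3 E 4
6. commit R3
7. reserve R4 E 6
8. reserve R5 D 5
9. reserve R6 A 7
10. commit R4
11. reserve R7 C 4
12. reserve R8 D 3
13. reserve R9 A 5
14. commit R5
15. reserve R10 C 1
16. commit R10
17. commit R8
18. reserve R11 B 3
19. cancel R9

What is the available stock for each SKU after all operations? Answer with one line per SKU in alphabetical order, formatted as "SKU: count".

Answer: A: 30
B: 38
C: 36
D: 24
E: 20

Derivation:
Step 1: reserve R1 C 8 -> on_hand[A=37 B=41 C=49 D=32 E=37] avail[A=37 B=41 C=41 D=32 E=37] open={R1}
Step 2: commit R1 -> on_hand[A=37 B=41 C=41 D=32 E=37] avail[A=37 B=41 C=41 D=32 E=37] open={}
Step 3: reserve R2 E 7 -> on_hand[A=37 B=41 C=41 D=32 E=37] avail[A=37 B=41 C=41 D=32 E=30] open={R2}
Step 4: commit R2 -> on_hand[A=37 B=41 C=41 D=32 E=30] avail[A=37 B=41 C=41 D=32 E=30] open={}
Step 5: reserve R3 E 4 -> on_hand[A=37 B=41 C=41 D=32 E=30] avail[A=37 B=41 C=41 D=32 E=26] open={R3}
Step 6: commit R3 -> on_hand[A=37 B=41 C=41 D=32 E=26] avail[A=37 B=41 C=41 D=32 E=26] open={}
Step 7: reserve R4 E 6 -> on_hand[A=37 B=41 C=41 D=32 E=26] avail[A=37 B=41 C=41 D=32 E=20] open={R4}
Step 8: reserve R5 D 5 -> on_hand[A=37 B=41 C=41 D=32 E=26] avail[A=37 B=41 C=41 D=27 E=20] open={R4,R5}
Step 9: reserve R6 A 7 -> on_hand[A=37 B=41 C=41 D=32 E=26] avail[A=30 B=41 C=41 D=27 E=20] open={R4,R5,R6}
Step 10: commit R4 -> on_hand[A=37 B=41 C=41 D=32 E=20] avail[A=30 B=41 C=41 D=27 E=20] open={R5,R6}
Step 11: reserve R7 C 4 -> on_hand[A=37 B=41 C=41 D=32 E=20] avail[A=30 B=41 C=37 D=27 E=20] open={R5,R6,R7}
Step 12: reserve R8 D 3 -> on_hand[A=37 B=41 C=41 D=32 E=20] avail[A=30 B=41 C=37 D=24 E=20] open={R5,R6,R7,R8}
Step 13: reserve R9 A 5 -> on_hand[A=37 B=41 C=41 D=32 E=20] avail[A=25 B=41 C=37 D=24 E=20] open={R5,R6,R7,R8,R9}
Step 14: commit R5 -> on_hand[A=37 B=41 C=41 D=27 E=20] avail[A=25 B=41 C=37 D=24 E=20] open={R6,R7,R8,R9}
Step 15: reserve R10 C 1 -> on_hand[A=37 B=41 C=41 D=27 E=20] avail[A=25 B=41 C=36 D=24 E=20] open={R10,R6,R7,R8,R9}
Step 16: commit R10 -> on_hand[A=37 B=41 C=40 D=27 E=20] avail[A=25 B=41 C=36 D=24 E=20] open={R6,R7,R8,R9}
Step 17: commit R8 -> on_hand[A=37 B=41 C=40 D=24 E=20] avail[A=25 B=41 C=36 D=24 E=20] open={R6,R7,R9}
Step 18: reserve R11 B 3 -> on_hand[A=37 B=41 C=40 D=24 E=20] avail[A=25 B=38 C=36 D=24 E=20] open={R11,R6,R7,R9}
Step 19: cancel R9 -> on_hand[A=37 B=41 C=40 D=24 E=20] avail[A=30 B=38 C=36 D=24 E=20] open={R11,R6,R7}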